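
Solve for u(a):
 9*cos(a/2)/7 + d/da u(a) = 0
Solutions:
 u(a) = C1 - 18*sin(a/2)/7


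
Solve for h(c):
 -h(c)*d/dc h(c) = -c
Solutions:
 h(c) = -sqrt(C1 + c^2)
 h(c) = sqrt(C1 + c^2)


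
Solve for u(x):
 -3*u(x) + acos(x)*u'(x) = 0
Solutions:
 u(x) = C1*exp(3*Integral(1/acos(x), x))


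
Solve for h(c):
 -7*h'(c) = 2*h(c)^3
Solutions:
 h(c) = -sqrt(14)*sqrt(-1/(C1 - 2*c))/2
 h(c) = sqrt(14)*sqrt(-1/(C1 - 2*c))/2


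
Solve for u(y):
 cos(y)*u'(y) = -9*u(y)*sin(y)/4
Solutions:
 u(y) = C1*cos(y)^(9/4)


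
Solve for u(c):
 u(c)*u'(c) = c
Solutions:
 u(c) = -sqrt(C1 + c^2)
 u(c) = sqrt(C1 + c^2)


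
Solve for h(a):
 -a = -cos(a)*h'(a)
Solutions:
 h(a) = C1 + Integral(a/cos(a), a)


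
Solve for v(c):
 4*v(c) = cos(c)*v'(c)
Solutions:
 v(c) = C1*(sin(c)^2 + 2*sin(c) + 1)/(sin(c)^2 - 2*sin(c) + 1)


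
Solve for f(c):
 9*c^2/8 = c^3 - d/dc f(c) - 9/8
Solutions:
 f(c) = C1 + c^4/4 - 3*c^3/8 - 9*c/8


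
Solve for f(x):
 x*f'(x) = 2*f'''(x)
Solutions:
 f(x) = C1 + Integral(C2*airyai(2^(2/3)*x/2) + C3*airybi(2^(2/3)*x/2), x)


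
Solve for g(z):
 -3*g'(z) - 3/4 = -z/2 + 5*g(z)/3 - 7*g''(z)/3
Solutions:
 g(z) = C1*exp(z*(9 - sqrt(221))/14) + C2*exp(z*(9 + sqrt(221))/14) + 3*z/10 - 99/100


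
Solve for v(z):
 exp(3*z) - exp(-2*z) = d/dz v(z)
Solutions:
 v(z) = C1 + exp(3*z)/3 + exp(-2*z)/2


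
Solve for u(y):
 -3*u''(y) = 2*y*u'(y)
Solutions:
 u(y) = C1 + C2*erf(sqrt(3)*y/3)


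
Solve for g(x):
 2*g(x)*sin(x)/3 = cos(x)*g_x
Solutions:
 g(x) = C1/cos(x)^(2/3)


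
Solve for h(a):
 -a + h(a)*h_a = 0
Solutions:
 h(a) = -sqrt(C1 + a^2)
 h(a) = sqrt(C1 + a^2)


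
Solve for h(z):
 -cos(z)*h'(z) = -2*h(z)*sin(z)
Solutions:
 h(z) = C1/cos(z)^2


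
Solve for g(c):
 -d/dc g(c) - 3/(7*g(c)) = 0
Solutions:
 g(c) = -sqrt(C1 - 42*c)/7
 g(c) = sqrt(C1 - 42*c)/7


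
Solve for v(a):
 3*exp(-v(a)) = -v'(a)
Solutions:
 v(a) = log(C1 - 3*a)


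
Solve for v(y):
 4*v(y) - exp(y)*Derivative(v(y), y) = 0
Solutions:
 v(y) = C1*exp(-4*exp(-y))


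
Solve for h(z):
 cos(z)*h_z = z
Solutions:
 h(z) = C1 + Integral(z/cos(z), z)


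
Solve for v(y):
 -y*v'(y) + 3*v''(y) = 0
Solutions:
 v(y) = C1 + C2*erfi(sqrt(6)*y/6)


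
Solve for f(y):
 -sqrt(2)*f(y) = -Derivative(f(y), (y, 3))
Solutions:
 f(y) = C3*exp(2^(1/6)*y) + (C1*sin(2^(1/6)*sqrt(3)*y/2) + C2*cos(2^(1/6)*sqrt(3)*y/2))*exp(-2^(1/6)*y/2)


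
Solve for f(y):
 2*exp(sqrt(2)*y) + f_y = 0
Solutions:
 f(y) = C1 - sqrt(2)*exp(sqrt(2)*y)


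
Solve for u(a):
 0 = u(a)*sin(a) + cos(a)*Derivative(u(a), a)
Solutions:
 u(a) = C1*cos(a)


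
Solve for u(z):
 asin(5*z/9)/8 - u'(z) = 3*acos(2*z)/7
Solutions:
 u(z) = C1 - 3*z*acos(2*z)/7 + z*asin(5*z/9)/8 + 3*sqrt(1 - 4*z^2)/14 + sqrt(81 - 25*z^2)/40


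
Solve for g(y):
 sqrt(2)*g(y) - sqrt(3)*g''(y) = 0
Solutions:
 g(y) = C1*exp(-2^(1/4)*3^(3/4)*y/3) + C2*exp(2^(1/4)*3^(3/4)*y/3)


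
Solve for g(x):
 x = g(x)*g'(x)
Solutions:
 g(x) = -sqrt(C1 + x^2)
 g(x) = sqrt(C1 + x^2)


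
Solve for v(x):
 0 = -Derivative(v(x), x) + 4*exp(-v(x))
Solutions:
 v(x) = log(C1 + 4*x)


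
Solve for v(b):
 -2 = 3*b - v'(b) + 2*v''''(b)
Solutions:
 v(b) = C1 + C4*exp(2^(2/3)*b/2) + 3*b^2/2 + 2*b + (C2*sin(2^(2/3)*sqrt(3)*b/4) + C3*cos(2^(2/3)*sqrt(3)*b/4))*exp(-2^(2/3)*b/4)


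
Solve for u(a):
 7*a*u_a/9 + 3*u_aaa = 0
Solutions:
 u(a) = C1 + Integral(C2*airyai(-7^(1/3)*a/3) + C3*airybi(-7^(1/3)*a/3), a)


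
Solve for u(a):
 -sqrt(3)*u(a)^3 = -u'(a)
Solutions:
 u(a) = -sqrt(2)*sqrt(-1/(C1 + sqrt(3)*a))/2
 u(a) = sqrt(2)*sqrt(-1/(C1 + sqrt(3)*a))/2


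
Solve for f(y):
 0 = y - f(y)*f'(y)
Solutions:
 f(y) = -sqrt(C1 + y^2)
 f(y) = sqrt(C1 + y^2)


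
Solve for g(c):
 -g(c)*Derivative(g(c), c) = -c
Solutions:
 g(c) = -sqrt(C1 + c^2)
 g(c) = sqrt(C1 + c^2)


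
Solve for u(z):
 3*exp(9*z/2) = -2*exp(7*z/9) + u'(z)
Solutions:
 u(z) = C1 + 18*exp(7*z/9)/7 + 2*exp(9*z/2)/3


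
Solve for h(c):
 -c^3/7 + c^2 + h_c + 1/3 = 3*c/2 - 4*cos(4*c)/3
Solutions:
 h(c) = C1 + c^4/28 - c^3/3 + 3*c^2/4 - c/3 - sin(4*c)/3


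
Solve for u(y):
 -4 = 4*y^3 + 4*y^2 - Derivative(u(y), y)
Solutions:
 u(y) = C1 + y^4 + 4*y^3/3 + 4*y


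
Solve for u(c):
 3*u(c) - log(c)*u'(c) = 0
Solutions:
 u(c) = C1*exp(3*li(c))


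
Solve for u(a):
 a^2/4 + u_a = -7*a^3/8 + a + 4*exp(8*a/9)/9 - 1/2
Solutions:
 u(a) = C1 - 7*a^4/32 - a^3/12 + a^2/2 - a/2 + exp(8*a/9)/2


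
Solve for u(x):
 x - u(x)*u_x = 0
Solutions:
 u(x) = -sqrt(C1 + x^2)
 u(x) = sqrt(C1 + x^2)


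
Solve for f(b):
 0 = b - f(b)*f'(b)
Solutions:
 f(b) = -sqrt(C1 + b^2)
 f(b) = sqrt(C1 + b^2)


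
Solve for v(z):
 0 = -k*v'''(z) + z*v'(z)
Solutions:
 v(z) = C1 + Integral(C2*airyai(z*(1/k)^(1/3)) + C3*airybi(z*(1/k)^(1/3)), z)


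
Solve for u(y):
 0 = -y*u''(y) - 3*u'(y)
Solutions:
 u(y) = C1 + C2/y^2


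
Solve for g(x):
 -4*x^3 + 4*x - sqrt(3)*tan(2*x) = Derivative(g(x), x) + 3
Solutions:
 g(x) = C1 - x^4 + 2*x^2 - 3*x + sqrt(3)*log(cos(2*x))/2


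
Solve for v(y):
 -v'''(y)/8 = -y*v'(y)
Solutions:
 v(y) = C1 + Integral(C2*airyai(2*y) + C3*airybi(2*y), y)


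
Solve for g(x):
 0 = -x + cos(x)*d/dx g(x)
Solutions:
 g(x) = C1 + Integral(x/cos(x), x)


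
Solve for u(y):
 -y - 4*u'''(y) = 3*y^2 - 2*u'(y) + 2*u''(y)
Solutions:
 u(y) = C1 + C2*exp(-y) + C3*exp(y/2) + y^3/2 + 7*y^2/4 + 19*y/2


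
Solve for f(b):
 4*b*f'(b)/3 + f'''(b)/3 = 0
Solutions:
 f(b) = C1 + Integral(C2*airyai(-2^(2/3)*b) + C3*airybi(-2^(2/3)*b), b)


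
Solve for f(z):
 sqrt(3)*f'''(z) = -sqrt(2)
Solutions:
 f(z) = C1 + C2*z + C3*z^2 - sqrt(6)*z^3/18


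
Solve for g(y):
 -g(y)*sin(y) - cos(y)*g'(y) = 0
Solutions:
 g(y) = C1*cos(y)


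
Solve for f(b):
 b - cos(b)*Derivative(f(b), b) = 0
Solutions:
 f(b) = C1 + Integral(b/cos(b), b)


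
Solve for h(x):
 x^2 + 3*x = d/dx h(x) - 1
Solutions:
 h(x) = C1 + x^3/3 + 3*x^2/2 + x


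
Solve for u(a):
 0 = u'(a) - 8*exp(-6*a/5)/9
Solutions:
 u(a) = C1 - 20*exp(-6*a/5)/27


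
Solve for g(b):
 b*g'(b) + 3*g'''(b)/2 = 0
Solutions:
 g(b) = C1 + Integral(C2*airyai(-2^(1/3)*3^(2/3)*b/3) + C3*airybi(-2^(1/3)*3^(2/3)*b/3), b)


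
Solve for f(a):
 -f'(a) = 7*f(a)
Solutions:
 f(a) = C1*exp(-7*a)


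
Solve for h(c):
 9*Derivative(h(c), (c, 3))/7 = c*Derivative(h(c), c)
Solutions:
 h(c) = C1 + Integral(C2*airyai(21^(1/3)*c/3) + C3*airybi(21^(1/3)*c/3), c)


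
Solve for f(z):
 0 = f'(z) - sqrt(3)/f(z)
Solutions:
 f(z) = -sqrt(C1 + 2*sqrt(3)*z)
 f(z) = sqrt(C1 + 2*sqrt(3)*z)


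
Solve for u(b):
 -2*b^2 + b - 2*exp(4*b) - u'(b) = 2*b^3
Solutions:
 u(b) = C1 - b^4/2 - 2*b^3/3 + b^2/2 - exp(4*b)/2


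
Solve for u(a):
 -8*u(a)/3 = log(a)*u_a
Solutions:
 u(a) = C1*exp(-8*li(a)/3)


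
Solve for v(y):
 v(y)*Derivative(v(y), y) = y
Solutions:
 v(y) = -sqrt(C1 + y^2)
 v(y) = sqrt(C1 + y^2)


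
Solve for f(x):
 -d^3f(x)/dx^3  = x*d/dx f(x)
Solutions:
 f(x) = C1 + Integral(C2*airyai(-x) + C3*airybi(-x), x)


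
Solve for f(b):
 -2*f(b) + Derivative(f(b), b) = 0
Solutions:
 f(b) = C1*exp(2*b)


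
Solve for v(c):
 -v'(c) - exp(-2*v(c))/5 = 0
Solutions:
 v(c) = log(-sqrt(C1 - 10*c)) - log(5)
 v(c) = log(C1 - 10*c)/2 - log(5)


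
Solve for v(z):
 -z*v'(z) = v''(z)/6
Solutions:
 v(z) = C1 + C2*erf(sqrt(3)*z)


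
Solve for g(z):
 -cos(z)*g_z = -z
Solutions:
 g(z) = C1 + Integral(z/cos(z), z)


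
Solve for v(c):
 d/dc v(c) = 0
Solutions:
 v(c) = C1


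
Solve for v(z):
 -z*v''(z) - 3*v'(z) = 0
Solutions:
 v(z) = C1 + C2/z^2


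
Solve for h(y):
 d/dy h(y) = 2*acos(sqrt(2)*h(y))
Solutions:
 Integral(1/acos(sqrt(2)*_y), (_y, h(y))) = C1 + 2*y


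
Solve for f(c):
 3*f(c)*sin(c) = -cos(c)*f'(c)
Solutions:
 f(c) = C1*cos(c)^3


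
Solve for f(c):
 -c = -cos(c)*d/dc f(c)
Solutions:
 f(c) = C1 + Integral(c/cos(c), c)


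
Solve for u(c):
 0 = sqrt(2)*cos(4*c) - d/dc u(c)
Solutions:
 u(c) = C1 + sqrt(2)*sin(4*c)/4


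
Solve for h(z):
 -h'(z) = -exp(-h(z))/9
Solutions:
 h(z) = log(C1 + z/9)


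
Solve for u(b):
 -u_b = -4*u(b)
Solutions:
 u(b) = C1*exp(4*b)


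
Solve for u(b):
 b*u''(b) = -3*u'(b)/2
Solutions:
 u(b) = C1 + C2/sqrt(b)


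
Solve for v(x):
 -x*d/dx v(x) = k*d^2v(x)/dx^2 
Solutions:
 v(x) = C1 + C2*sqrt(k)*erf(sqrt(2)*x*sqrt(1/k)/2)


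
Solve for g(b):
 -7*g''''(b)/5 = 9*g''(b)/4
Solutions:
 g(b) = C1 + C2*b + C3*sin(3*sqrt(35)*b/14) + C4*cos(3*sqrt(35)*b/14)


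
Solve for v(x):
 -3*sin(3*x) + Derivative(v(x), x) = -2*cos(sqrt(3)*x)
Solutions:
 v(x) = C1 - 2*sqrt(3)*sin(sqrt(3)*x)/3 - cos(3*x)


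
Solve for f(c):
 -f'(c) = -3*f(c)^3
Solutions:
 f(c) = -sqrt(2)*sqrt(-1/(C1 + 3*c))/2
 f(c) = sqrt(2)*sqrt(-1/(C1 + 3*c))/2


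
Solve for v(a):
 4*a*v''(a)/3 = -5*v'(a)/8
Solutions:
 v(a) = C1 + C2*a^(17/32)


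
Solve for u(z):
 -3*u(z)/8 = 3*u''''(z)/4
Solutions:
 u(z) = (C1*sin(2^(1/4)*z/2) + C2*cos(2^(1/4)*z/2))*exp(-2^(1/4)*z/2) + (C3*sin(2^(1/4)*z/2) + C4*cos(2^(1/4)*z/2))*exp(2^(1/4)*z/2)


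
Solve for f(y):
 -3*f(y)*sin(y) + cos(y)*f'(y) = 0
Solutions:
 f(y) = C1/cos(y)^3


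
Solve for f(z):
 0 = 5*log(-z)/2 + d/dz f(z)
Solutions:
 f(z) = C1 - 5*z*log(-z)/2 + 5*z/2


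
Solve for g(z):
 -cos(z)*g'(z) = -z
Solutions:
 g(z) = C1 + Integral(z/cos(z), z)


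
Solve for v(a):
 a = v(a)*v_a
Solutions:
 v(a) = -sqrt(C1 + a^2)
 v(a) = sqrt(C1 + a^2)


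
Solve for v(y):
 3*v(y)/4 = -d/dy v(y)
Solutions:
 v(y) = C1*exp(-3*y/4)


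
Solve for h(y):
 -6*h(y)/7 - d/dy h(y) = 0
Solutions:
 h(y) = C1*exp(-6*y/7)


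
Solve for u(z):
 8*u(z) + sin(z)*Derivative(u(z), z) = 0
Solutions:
 u(z) = C1*(cos(z)^4 + 4*cos(z)^3 + 6*cos(z)^2 + 4*cos(z) + 1)/(cos(z)^4 - 4*cos(z)^3 + 6*cos(z)^2 - 4*cos(z) + 1)


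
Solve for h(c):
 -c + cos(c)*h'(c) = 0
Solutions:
 h(c) = C1 + Integral(c/cos(c), c)


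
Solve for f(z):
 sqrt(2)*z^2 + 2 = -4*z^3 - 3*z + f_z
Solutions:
 f(z) = C1 + z^4 + sqrt(2)*z^3/3 + 3*z^2/2 + 2*z


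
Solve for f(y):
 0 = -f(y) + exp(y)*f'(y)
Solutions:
 f(y) = C1*exp(-exp(-y))


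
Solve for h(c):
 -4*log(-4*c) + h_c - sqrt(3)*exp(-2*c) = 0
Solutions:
 h(c) = C1 + 4*c*log(-c) + 4*c*(-1 + 2*log(2)) - sqrt(3)*exp(-2*c)/2


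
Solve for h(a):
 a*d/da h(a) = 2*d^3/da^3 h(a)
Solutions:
 h(a) = C1 + Integral(C2*airyai(2^(2/3)*a/2) + C3*airybi(2^(2/3)*a/2), a)


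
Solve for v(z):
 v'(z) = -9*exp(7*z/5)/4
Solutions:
 v(z) = C1 - 45*exp(7*z/5)/28


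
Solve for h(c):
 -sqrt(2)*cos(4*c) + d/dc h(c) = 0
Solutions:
 h(c) = C1 + sqrt(2)*sin(4*c)/4


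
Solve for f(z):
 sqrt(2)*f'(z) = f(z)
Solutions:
 f(z) = C1*exp(sqrt(2)*z/2)


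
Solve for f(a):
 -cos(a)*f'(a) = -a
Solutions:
 f(a) = C1 + Integral(a/cos(a), a)


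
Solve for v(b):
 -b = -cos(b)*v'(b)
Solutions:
 v(b) = C1 + Integral(b/cos(b), b)


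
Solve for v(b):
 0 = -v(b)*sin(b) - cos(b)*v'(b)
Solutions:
 v(b) = C1*cos(b)


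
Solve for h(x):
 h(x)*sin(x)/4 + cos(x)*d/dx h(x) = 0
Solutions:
 h(x) = C1*cos(x)^(1/4)


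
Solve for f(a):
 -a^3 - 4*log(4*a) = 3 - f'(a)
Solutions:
 f(a) = C1 + a^4/4 + 4*a*log(a) - a + a*log(256)


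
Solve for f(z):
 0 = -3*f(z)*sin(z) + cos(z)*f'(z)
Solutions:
 f(z) = C1/cos(z)^3


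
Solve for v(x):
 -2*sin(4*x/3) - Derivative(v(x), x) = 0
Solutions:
 v(x) = C1 + 3*cos(4*x/3)/2


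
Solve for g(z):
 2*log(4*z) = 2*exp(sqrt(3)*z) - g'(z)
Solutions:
 g(z) = C1 - 2*z*log(z) + 2*z*(1 - 2*log(2)) + 2*sqrt(3)*exp(sqrt(3)*z)/3


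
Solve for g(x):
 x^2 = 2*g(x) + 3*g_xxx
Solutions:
 g(x) = C3*exp(-2^(1/3)*3^(2/3)*x/3) + x^2/2 + (C1*sin(2^(1/3)*3^(1/6)*x/2) + C2*cos(2^(1/3)*3^(1/6)*x/2))*exp(2^(1/3)*3^(2/3)*x/6)


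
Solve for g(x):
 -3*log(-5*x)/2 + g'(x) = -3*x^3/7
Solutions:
 g(x) = C1 - 3*x^4/28 + 3*x*log(-x)/2 + 3*x*(-1 + log(5))/2


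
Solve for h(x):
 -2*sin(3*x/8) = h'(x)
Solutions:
 h(x) = C1 + 16*cos(3*x/8)/3


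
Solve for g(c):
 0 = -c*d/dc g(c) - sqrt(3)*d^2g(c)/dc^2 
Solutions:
 g(c) = C1 + C2*erf(sqrt(2)*3^(3/4)*c/6)


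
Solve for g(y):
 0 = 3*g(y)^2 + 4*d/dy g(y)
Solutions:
 g(y) = 4/(C1 + 3*y)


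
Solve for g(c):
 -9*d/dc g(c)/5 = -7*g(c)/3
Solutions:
 g(c) = C1*exp(35*c/27)


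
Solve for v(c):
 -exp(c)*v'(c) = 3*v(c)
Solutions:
 v(c) = C1*exp(3*exp(-c))


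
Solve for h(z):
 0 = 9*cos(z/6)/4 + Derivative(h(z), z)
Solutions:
 h(z) = C1 - 27*sin(z/6)/2


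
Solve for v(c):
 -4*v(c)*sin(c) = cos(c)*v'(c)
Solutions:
 v(c) = C1*cos(c)^4


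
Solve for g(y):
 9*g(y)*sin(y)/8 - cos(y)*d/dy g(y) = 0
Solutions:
 g(y) = C1/cos(y)^(9/8)


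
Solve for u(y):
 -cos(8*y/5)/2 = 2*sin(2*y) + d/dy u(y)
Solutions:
 u(y) = C1 - 5*sin(8*y/5)/16 + cos(2*y)


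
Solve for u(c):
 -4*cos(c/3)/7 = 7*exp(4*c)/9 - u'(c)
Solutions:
 u(c) = C1 + 7*exp(4*c)/36 + 12*sin(c/3)/7


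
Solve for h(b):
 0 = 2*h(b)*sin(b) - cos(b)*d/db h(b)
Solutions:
 h(b) = C1/cos(b)^2


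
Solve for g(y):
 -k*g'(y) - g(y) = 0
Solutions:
 g(y) = C1*exp(-y/k)


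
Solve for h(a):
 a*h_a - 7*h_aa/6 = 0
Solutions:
 h(a) = C1 + C2*erfi(sqrt(21)*a/7)


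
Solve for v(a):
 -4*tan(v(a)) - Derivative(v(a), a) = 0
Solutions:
 v(a) = pi - asin(C1*exp(-4*a))
 v(a) = asin(C1*exp(-4*a))


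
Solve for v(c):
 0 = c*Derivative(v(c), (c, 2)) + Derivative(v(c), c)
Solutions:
 v(c) = C1 + C2*log(c)


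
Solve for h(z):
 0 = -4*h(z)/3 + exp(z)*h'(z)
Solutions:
 h(z) = C1*exp(-4*exp(-z)/3)


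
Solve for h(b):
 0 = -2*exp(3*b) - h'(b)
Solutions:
 h(b) = C1 - 2*exp(3*b)/3


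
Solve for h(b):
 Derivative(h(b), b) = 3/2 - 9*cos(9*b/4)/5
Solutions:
 h(b) = C1 + 3*b/2 - 4*sin(9*b/4)/5


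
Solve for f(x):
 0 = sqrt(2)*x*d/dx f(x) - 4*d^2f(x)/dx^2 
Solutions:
 f(x) = C1 + C2*erfi(2^(3/4)*x/4)


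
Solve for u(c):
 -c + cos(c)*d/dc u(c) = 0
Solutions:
 u(c) = C1 + Integral(c/cos(c), c)


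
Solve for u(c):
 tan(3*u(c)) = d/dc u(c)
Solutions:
 u(c) = -asin(C1*exp(3*c))/3 + pi/3
 u(c) = asin(C1*exp(3*c))/3


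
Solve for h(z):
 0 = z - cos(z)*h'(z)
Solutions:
 h(z) = C1 + Integral(z/cos(z), z)


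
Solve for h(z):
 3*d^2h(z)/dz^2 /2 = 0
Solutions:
 h(z) = C1 + C2*z


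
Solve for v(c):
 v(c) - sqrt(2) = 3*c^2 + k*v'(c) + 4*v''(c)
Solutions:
 v(c) = C1*exp(c*(-k + sqrt(k^2 + 16))/8) + C2*exp(-c*(k + sqrt(k^2 + 16))/8) + 3*c^2 + 6*c*k + 6*k^2 + sqrt(2) + 24


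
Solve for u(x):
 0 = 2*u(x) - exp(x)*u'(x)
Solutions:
 u(x) = C1*exp(-2*exp(-x))


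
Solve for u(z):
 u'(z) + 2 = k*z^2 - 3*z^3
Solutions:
 u(z) = C1 + k*z^3/3 - 3*z^4/4 - 2*z


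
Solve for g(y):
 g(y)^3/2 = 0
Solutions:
 g(y) = 0


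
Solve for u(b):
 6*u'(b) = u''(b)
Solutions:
 u(b) = C1 + C2*exp(6*b)


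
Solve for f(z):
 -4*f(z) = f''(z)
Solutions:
 f(z) = C1*sin(2*z) + C2*cos(2*z)


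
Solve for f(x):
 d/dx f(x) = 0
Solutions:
 f(x) = C1


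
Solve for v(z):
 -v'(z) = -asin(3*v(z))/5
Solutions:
 Integral(1/asin(3*_y), (_y, v(z))) = C1 + z/5


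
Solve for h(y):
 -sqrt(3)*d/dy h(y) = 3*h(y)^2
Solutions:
 h(y) = 1/(C1 + sqrt(3)*y)


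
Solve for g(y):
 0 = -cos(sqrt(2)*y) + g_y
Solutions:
 g(y) = C1 + sqrt(2)*sin(sqrt(2)*y)/2


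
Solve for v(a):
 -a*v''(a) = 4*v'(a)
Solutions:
 v(a) = C1 + C2/a^3


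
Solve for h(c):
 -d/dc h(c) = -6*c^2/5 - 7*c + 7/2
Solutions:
 h(c) = C1 + 2*c^3/5 + 7*c^2/2 - 7*c/2


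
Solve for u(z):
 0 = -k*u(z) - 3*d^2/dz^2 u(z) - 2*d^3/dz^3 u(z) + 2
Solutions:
 u(z) = C1*exp(-z*((2*k + sqrt((2*k + 1)^2 - 1) + 1)^(1/3) + 1 + (2*k + sqrt((2*k + 1)^2 - 1) + 1)^(-1/3))/2) + C2*exp(z*((2*k + sqrt((2*k + 1)^2 - 1) + 1)^(1/3)/4 - sqrt(3)*I*(2*k + sqrt((2*k + 1)^2 - 1) + 1)^(1/3)/4 - 1/2 - 1/((-1 + sqrt(3)*I)*(2*k + sqrt((2*k + 1)^2 - 1) + 1)^(1/3)))) + C3*exp(z*((2*k + sqrt((2*k + 1)^2 - 1) + 1)^(1/3)/4 + sqrt(3)*I*(2*k + sqrt((2*k + 1)^2 - 1) + 1)^(1/3)/4 - 1/2 + 1/((1 + sqrt(3)*I)*(2*k + sqrt((2*k + 1)^2 - 1) + 1)^(1/3)))) + 2/k


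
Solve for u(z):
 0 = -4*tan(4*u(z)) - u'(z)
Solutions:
 u(z) = -asin(C1*exp(-16*z))/4 + pi/4
 u(z) = asin(C1*exp(-16*z))/4


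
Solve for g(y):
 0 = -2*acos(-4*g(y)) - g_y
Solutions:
 Integral(1/acos(-4*_y), (_y, g(y))) = C1 - 2*y


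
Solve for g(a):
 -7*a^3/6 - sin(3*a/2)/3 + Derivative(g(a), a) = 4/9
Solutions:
 g(a) = C1 + 7*a^4/24 + 4*a/9 - 2*cos(3*a/2)/9


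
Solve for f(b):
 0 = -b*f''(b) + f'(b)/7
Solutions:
 f(b) = C1 + C2*b^(8/7)


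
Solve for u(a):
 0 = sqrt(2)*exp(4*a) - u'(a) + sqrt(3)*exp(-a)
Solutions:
 u(a) = C1 + sqrt(2)*exp(4*a)/4 - sqrt(3)*exp(-a)


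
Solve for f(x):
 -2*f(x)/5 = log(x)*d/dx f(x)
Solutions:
 f(x) = C1*exp(-2*li(x)/5)


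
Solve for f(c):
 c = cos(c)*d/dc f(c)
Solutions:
 f(c) = C1 + Integral(c/cos(c), c)


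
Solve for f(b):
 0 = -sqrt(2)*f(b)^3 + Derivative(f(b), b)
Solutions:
 f(b) = -sqrt(2)*sqrt(-1/(C1 + sqrt(2)*b))/2
 f(b) = sqrt(2)*sqrt(-1/(C1 + sqrt(2)*b))/2


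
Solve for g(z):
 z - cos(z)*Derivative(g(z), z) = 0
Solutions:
 g(z) = C1 + Integral(z/cos(z), z)


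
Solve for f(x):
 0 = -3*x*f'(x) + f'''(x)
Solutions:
 f(x) = C1 + Integral(C2*airyai(3^(1/3)*x) + C3*airybi(3^(1/3)*x), x)


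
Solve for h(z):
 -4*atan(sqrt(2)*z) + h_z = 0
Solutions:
 h(z) = C1 + 4*z*atan(sqrt(2)*z) - sqrt(2)*log(2*z^2 + 1)


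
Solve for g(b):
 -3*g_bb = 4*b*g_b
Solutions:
 g(b) = C1 + C2*erf(sqrt(6)*b/3)


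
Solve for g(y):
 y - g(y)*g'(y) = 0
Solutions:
 g(y) = -sqrt(C1 + y^2)
 g(y) = sqrt(C1 + y^2)


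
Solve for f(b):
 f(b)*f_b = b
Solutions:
 f(b) = -sqrt(C1 + b^2)
 f(b) = sqrt(C1 + b^2)


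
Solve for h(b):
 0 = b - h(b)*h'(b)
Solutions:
 h(b) = -sqrt(C1 + b^2)
 h(b) = sqrt(C1 + b^2)


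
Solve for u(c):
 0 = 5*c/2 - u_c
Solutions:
 u(c) = C1 + 5*c^2/4


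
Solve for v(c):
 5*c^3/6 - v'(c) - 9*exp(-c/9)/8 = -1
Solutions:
 v(c) = C1 + 5*c^4/24 + c + 81*exp(-c/9)/8


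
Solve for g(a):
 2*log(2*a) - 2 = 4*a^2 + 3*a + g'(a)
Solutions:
 g(a) = C1 - 4*a^3/3 - 3*a^2/2 + 2*a*log(a) - 4*a + 2*a*log(2)


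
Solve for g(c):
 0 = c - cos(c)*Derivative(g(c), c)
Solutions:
 g(c) = C1 + Integral(c/cos(c), c)


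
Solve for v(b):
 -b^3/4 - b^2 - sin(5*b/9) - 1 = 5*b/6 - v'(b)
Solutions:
 v(b) = C1 + b^4/16 + b^3/3 + 5*b^2/12 + b - 9*cos(5*b/9)/5


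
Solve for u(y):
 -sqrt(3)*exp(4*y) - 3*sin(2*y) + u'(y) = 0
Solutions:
 u(y) = C1 + sqrt(3)*exp(4*y)/4 - 3*cos(2*y)/2


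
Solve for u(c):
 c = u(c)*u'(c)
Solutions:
 u(c) = -sqrt(C1 + c^2)
 u(c) = sqrt(C1 + c^2)


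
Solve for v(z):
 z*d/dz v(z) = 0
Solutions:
 v(z) = C1


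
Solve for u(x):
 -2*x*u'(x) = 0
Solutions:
 u(x) = C1


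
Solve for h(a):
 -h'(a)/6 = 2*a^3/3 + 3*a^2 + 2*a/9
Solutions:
 h(a) = C1 - a^4 - 6*a^3 - 2*a^2/3


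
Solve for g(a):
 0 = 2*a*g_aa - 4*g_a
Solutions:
 g(a) = C1 + C2*a^3


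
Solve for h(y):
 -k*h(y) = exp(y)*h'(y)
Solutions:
 h(y) = C1*exp(k*exp(-y))


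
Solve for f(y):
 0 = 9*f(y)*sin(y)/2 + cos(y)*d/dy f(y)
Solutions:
 f(y) = C1*cos(y)^(9/2)


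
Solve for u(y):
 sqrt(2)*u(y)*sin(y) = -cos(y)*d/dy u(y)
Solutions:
 u(y) = C1*cos(y)^(sqrt(2))


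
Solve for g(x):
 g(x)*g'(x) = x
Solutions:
 g(x) = -sqrt(C1 + x^2)
 g(x) = sqrt(C1 + x^2)


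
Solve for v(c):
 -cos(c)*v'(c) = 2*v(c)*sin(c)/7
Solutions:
 v(c) = C1*cos(c)^(2/7)


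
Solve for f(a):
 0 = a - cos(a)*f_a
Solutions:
 f(a) = C1 + Integral(a/cos(a), a)


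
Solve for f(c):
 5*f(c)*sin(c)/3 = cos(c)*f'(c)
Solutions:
 f(c) = C1/cos(c)^(5/3)


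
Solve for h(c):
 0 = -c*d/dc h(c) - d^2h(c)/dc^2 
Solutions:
 h(c) = C1 + C2*erf(sqrt(2)*c/2)


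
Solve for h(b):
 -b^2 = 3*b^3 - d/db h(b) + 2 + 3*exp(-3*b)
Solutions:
 h(b) = C1 + 3*b^4/4 + b^3/3 + 2*b - exp(-3*b)


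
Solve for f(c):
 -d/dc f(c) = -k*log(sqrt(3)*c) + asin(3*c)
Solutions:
 f(c) = C1 + c*k*(log(c) - 1) + c*k*log(3)/2 - c*asin(3*c) - sqrt(1 - 9*c^2)/3


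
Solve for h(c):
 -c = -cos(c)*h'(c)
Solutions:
 h(c) = C1 + Integral(c/cos(c), c)


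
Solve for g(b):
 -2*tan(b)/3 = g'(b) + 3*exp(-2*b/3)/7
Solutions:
 g(b) = C1 - log(tan(b)^2 + 1)/3 + 9*exp(-2*b/3)/14


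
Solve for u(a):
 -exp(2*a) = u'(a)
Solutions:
 u(a) = C1 - exp(2*a)/2


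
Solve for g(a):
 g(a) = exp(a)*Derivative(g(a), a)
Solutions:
 g(a) = C1*exp(-exp(-a))


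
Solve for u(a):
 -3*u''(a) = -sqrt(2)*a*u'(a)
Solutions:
 u(a) = C1 + C2*erfi(2^(3/4)*sqrt(3)*a/6)


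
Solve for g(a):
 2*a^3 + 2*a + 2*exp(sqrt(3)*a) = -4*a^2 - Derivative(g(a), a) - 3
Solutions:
 g(a) = C1 - a^4/2 - 4*a^3/3 - a^2 - 3*a - 2*sqrt(3)*exp(sqrt(3)*a)/3


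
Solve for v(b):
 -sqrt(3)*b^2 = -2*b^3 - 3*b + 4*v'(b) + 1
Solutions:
 v(b) = C1 + b^4/8 - sqrt(3)*b^3/12 + 3*b^2/8 - b/4


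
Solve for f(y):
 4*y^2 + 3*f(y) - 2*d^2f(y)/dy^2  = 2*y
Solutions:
 f(y) = C1*exp(-sqrt(6)*y/2) + C2*exp(sqrt(6)*y/2) - 4*y^2/3 + 2*y/3 - 16/9


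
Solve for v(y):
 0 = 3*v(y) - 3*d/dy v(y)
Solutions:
 v(y) = C1*exp(y)


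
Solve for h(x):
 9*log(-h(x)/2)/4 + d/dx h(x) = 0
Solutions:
 4*Integral(1/(log(-_y) - log(2)), (_y, h(x)))/9 = C1 - x


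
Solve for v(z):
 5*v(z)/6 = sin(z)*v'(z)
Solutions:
 v(z) = C1*(cos(z) - 1)^(5/12)/(cos(z) + 1)^(5/12)


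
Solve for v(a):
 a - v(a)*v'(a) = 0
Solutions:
 v(a) = -sqrt(C1 + a^2)
 v(a) = sqrt(C1 + a^2)


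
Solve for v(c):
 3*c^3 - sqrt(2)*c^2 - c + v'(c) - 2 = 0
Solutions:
 v(c) = C1 - 3*c^4/4 + sqrt(2)*c^3/3 + c^2/2 + 2*c


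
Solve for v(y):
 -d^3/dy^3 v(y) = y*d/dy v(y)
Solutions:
 v(y) = C1 + Integral(C2*airyai(-y) + C3*airybi(-y), y)


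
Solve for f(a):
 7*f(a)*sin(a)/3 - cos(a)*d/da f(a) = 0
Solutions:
 f(a) = C1/cos(a)^(7/3)


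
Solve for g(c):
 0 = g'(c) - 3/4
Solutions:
 g(c) = C1 + 3*c/4


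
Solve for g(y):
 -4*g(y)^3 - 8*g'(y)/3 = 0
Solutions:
 g(y) = -sqrt(-1/(C1 - 3*y))
 g(y) = sqrt(-1/(C1 - 3*y))


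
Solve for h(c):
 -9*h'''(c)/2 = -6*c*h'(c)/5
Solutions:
 h(c) = C1 + Integral(C2*airyai(30^(2/3)*c/15) + C3*airybi(30^(2/3)*c/15), c)


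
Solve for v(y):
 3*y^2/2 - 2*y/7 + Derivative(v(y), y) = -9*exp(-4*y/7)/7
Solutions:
 v(y) = C1 - y^3/2 + y^2/7 + 9*exp(-4*y/7)/4


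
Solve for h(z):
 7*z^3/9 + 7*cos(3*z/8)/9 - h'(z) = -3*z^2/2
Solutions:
 h(z) = C1 + 7*z^4/36 + z^3/2 + 56*sin(3*z/8)/27


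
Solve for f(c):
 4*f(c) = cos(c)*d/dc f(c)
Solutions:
 f(c) = C1*(sin(c)^2 + 2*sin(c) + 1)/(sin(c)^2 - 2*sin(c) + 1)


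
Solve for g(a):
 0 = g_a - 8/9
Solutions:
 g(a) = C1 + 8*a/9


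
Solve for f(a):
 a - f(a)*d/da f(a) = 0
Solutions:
 f(a) = -sqrt(C1 + a^2)
 f(a) = sqrt(C1 + a^2)


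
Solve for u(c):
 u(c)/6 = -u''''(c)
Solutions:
 u(c) = (C1*sin(2^(1/4)*3^(3/4)*c/6) + C2*cos(2^(1/4)*3^(3/4)*c/6))*exp(-2^(1/4)*3^(3/4)*c/6) + (C3*sin(2^(1/4)*3^(3/4)*c/6) + C4*cos(2^(1/4)*3^(3/4)*c/6))*exp(2^(1/4)*3^(3/4)*c/6)


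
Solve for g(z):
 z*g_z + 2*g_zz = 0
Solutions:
 g(z) = C1 + C2*erf(z/2)


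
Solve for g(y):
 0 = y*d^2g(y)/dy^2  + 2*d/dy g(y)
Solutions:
 g(y) = C1 + C2/y


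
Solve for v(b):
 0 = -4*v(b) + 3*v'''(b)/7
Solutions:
 v(b) = C3*exp(28^(1/3)*3^(2/3)*b/3) + (C1*sin(28^(1/3)*3^(1/6)*b/2) + C2*cos(28^(1/3)*3^(1/6)*b/2))*exp(-28^(1/3)*3^(2/3)*b/6)


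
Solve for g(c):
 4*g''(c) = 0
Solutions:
 g(c) = C1 + C2*c


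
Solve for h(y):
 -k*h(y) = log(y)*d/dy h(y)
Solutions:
 h(y) = C1*exp(-k*li(y))


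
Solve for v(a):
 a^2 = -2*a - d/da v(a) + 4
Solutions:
 v(a) = C1 - a^3/3 - a^2 + 4*a


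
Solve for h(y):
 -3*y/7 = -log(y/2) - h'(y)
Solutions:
 h(y) = C1 + 3*y^2/14 - y*log(y) + y*log(2) + y


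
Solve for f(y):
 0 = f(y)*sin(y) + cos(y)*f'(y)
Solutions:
 f(y) = C1*cos(y)


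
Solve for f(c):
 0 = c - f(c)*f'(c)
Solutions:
 f(c) = -sqrt(C1 + c^2)
 f(c) = sqrt(C1 + c^2)


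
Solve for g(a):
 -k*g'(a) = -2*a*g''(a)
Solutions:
 g(a) = C1 + a^(re(k)/2 + 1)*(C2*sin(log(a)*Abs(im(k))/2) + C3*cos(log(a)*im(k)/2))


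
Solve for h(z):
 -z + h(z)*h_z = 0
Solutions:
 h(z) = -sqrt(C1 + z^2)
 h(z) = sqrt(C1 + z^2)


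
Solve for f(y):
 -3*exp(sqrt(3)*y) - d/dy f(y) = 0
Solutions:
 f(y) = C1 - sqrt(3)*exp(sqrt(3)*y)


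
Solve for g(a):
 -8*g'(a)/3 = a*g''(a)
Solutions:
 g(a) = C1 + C2/a^(5/3)


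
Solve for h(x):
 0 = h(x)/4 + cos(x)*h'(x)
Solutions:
 h(x) = C1*(sin(x) - 1)^(1/8)/(sin(x) + 1)^(1/8)


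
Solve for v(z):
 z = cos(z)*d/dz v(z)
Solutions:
 v(z) = C1 + Integral(z/cos(z), z)


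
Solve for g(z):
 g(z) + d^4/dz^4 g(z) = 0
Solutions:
 g(z) = (C1*sin(sqrt(2)*z/2) + C2*cos(sqrt(2)*z/2))*exp(-sqrt(2)*z/2) + (C3*sin(sqrt(2)*z/2) + C4*cos(sqrt(2)*z/2))*exp(sqrt(2)*z/2)


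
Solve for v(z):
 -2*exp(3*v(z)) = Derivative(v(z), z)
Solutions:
 v(z) = log((-3^(2/3) - 3*3^(1/6)*I)*(1/(C1 + 2*z))^(1/3)/6)
 v(z) = log((-3^(2/3) + 3*3^(1/6)*I)*(1/(C1 + 2*z))^(1/3)/6)
 v(z) = log(1/(C1 + 6*z))/3


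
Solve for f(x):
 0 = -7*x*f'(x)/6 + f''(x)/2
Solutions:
 f(x) = C1 + C2*erfi(sqrt(42)*x/6)


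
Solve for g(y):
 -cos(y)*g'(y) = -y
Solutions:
 g(y) = C1 + Integral(y/cos(y), y)


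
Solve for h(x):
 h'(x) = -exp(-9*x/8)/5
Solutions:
 h(x) = C1 + 8*exp(-9*x/8)/45


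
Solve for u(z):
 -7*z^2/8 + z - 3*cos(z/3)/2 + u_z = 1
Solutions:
 u(z) = C1 + 7*z^3/24 - z^2/2 + z + 9*sin(z/3)/2


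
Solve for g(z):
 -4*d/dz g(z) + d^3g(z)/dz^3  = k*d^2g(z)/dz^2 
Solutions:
 g(z) = C1 + C2*exp(z*(k - sqrt(k^2 + 16))/2) + C3*exp(z*(k + sqrt(k^2 + 16))/2)


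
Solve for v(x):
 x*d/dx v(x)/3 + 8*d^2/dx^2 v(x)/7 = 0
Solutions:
 v(x) = C1 + C2*erf(sqrt(21)*x/12)


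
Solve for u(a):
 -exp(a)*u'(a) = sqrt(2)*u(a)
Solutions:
 u(a) = C1*exp(sqrt(2)*exp(-a))


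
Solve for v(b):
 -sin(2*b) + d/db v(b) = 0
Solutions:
 v(b) = C1 - cos(2*b)/2


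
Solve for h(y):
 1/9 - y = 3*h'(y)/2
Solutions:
 h(y) = C1 - y^2/3 + 2*y/27


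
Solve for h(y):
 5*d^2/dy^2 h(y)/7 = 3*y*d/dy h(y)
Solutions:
 h(y) = C1 + C2*erfi(sqrt(210)*y/10)


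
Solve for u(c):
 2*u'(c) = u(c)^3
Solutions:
 u(c) = -sqrt(-1/(C1 + c))
 u(c) = sqrt(-1/(C1 + c))


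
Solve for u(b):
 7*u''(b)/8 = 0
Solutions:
 u(b) = C1 + C2*b


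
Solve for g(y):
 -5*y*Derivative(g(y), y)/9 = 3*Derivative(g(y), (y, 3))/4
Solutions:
 g(y) = C1 + Integral(C2*airyai(-20^(1/3)*y/3) + C3*airybi(-20^(1/3)*y/3), y)


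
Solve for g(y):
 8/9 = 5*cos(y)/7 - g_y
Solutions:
 g(y) = C1 - 8*y/9 + 5*sin(y)/7


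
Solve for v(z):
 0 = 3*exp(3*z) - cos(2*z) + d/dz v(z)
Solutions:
 v(z) = C1 - exp(3*z) + sin(2*z)/2


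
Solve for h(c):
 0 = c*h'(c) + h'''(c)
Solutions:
 h(c) = C1 + Integral(C2*airyai(-c) + C3*airybi(-c), c)


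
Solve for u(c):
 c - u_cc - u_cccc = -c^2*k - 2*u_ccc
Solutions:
 u(c) = C1 + C4*exp(c) + c^4*k/12 + c^3*(4*k + 1)/6 + c^2*(3*k + 1) + c*(C2 + C3*exp(c))


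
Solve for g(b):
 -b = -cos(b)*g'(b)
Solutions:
 g(b) = C1 + Integral(b/cos(b), b)


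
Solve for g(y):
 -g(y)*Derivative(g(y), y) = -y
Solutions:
 g(y) = -sqrt(C1 + y^2)
 g(y) = sqrt(C1 + y^2)


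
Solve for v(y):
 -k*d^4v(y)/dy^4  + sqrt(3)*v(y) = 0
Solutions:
 v(y) = C1*exp(-3^(1/8)*y*(1/k)^(1/4)) + C2*exp(3^(1/8)*y*(1/k)^(1/4)) + C3*exp(-3^(1/8)*I*y*(1/k)^(1/4)) + C4*exp(3^(1/8)*I*y*(1/k)^(1/4))


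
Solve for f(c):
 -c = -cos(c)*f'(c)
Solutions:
 f(c) = C1 + Integral(c/cos(c), c)


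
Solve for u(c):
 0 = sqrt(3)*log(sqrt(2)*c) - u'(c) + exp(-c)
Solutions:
 u(c) = C1 + sqrt(3)*c*log(c) + sqrt(3)*c*(-1 + log(2)/2) - exp(-c)


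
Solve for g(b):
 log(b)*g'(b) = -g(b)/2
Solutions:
 g(b) = C1*exp(-li(b)/2)


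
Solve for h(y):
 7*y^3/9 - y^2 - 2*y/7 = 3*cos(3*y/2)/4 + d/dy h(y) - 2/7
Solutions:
 h(y) = C1 + 7*y^4/36 - y^3/3 - y^2/7 + 2*y/7 - sin(3*y/2)/2


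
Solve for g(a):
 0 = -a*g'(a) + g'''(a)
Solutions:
 g(a) = C1 + Integral(C2*airyai(a) + C3*airybi(a), a)


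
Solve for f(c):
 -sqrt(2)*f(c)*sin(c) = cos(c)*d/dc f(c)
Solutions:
 f(c) = C1*cos(c)^(sqrt(2))


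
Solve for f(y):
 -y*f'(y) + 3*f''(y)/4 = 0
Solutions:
 f(y) = C1 + C2*erfi(sqrt(6)*y/3)


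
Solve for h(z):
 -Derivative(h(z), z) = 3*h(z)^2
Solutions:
 h(z) = 1/(C1 + 3*z)


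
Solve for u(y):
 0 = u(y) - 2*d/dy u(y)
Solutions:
 u(y) = C1*exp(y/2)


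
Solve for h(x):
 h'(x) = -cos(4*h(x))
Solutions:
 h(x) = -asin((C1 + exp(8*x))/(C1 - exp(8*x)))/4 + pi/4
 h(x) = asin((C1 + exp(8*x))/(C1 - exp(8*x)))/4


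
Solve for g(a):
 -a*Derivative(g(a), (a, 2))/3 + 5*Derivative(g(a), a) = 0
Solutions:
 g(a) = C1 + C2*a^16


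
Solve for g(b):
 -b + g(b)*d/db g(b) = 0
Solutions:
 g(b) = -sqrt(C1 + b^2)
 g(b) = sqrt(C1 + b^2)


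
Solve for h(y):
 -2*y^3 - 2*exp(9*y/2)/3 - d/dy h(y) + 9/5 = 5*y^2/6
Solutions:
 h(y) = C1 - y^4/2 - 5*y^3/18 + 9*y/5 - 4*exp(9*y/2)/27


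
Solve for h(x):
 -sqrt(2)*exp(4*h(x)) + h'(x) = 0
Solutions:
 h(x) = log(-(-1/(C1 + 4*sqrt(2)*x))^(1/4))
 h(x) = log(-1/(C1 + 4*sqrt(2)*x))/4
 h(x) = log(-I*(-1/(C1 + 4*sqrt(2)*x))^(1/4))
 h(x) = log(I*(-1/(C1 + 4*sqrt(2)*x))^(1/4))


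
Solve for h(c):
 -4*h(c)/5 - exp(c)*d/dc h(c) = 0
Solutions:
 h(c) = C1*exp(4*exp(-c)/5)


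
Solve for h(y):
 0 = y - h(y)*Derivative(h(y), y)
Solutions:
 h(y) = -sqrt(C1 + y^2)
 h(y) = sqrt(C1 + y^2)


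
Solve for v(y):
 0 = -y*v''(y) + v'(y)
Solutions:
 v(y) = C1 + C2*y^2


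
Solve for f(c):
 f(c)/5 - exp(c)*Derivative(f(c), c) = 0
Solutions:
 f(c) = C1*exp(-exp(-c)/5)


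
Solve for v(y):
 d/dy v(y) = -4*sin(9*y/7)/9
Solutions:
 v(y) = C1 + 28*cos(9*y/7)/81


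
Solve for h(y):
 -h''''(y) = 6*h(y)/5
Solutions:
 h(y) = (C1*sin(10^(3/4)*3^(1/4)*y/10) + C2*cos(10^(3/4)*3^(1/4)*y/10))*exp(-10^(3/4)*3^(1/4)*y/10) + (C3*sin(10^(3/4)*3^(1/4)*y/10) + C4*cos(10^(3/4)*3^(1/4)*y/10))*exp(10^(3/4)*3^(1/4)*y/10)


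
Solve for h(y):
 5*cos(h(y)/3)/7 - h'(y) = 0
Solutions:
 -5*y/7 - 3*log(sin(h(y)/3) - 1)/2 + 3*log(sin(h(y)/3) + 1)/2 = C1


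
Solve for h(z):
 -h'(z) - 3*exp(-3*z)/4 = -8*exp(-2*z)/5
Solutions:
 h(z) = C1 - 4*exp(-2*z)/5 + exp(-3*z)/4


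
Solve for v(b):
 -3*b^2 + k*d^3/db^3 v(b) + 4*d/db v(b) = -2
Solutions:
 v(b) = C1 + C2*exp(-2*b*sqrt(-1/k)) + C3*exp(2*b*sqrt(-1/k)) + b^3/4 - 3*b*k/8 - b/2


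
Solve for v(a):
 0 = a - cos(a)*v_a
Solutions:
 v(a) = C1 + Integral(a/cos(a), a)


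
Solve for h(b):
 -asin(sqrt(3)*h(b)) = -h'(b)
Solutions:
 Integral(1/asin(sqrt(3)*_y), (_y, h(b))) = C1 + b


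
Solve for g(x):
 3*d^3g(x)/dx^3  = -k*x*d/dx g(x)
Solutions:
 g(x) = C1 + Integral(C2*airyai(3^(2/3)*x*(-k)^(1/3)/3) + C3*airybi(3^(2/3)*x*(-k)^(1/3)/3), x)


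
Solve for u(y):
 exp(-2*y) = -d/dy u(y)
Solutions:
 u(y) = C1 + exp(-2*y)/2


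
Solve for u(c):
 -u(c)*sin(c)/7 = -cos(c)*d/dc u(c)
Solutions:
 u(c) = C1/cos(c)^(1/7)


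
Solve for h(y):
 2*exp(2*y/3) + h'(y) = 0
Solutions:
 h(y) = C1 - 3*exp(2*y/3)


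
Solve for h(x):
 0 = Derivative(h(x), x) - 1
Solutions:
 h(x) = C1 + x


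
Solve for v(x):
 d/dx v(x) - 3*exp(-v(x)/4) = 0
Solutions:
 v(x) = 4*log(C1 + 3*x/4)


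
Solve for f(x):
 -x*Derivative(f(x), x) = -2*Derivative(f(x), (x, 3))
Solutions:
 f(x) = C1 + Integral(C2*airyai(2^(2/3)*x/2) + C3*airybi(2^(2/3)*x/2), x)


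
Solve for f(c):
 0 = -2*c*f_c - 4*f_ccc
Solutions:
 f(c) = C1 + Integral(C2*airyai(-2^(2/3)*c/2) + C3*airybi(-2^(2/3)*c/2), c)


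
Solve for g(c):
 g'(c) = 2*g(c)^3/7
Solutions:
 g(c) = -sqrt(14)*sqrt(-1/(C1 + 2*c))/2
 g(c) = sqrt(14)*sqrt(-1/(C1 + 2*c))/2


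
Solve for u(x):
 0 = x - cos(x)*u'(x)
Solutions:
 u(x) = C1 + Integral(x/cos(x), x)


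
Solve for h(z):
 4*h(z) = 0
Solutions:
 h(z) = 0


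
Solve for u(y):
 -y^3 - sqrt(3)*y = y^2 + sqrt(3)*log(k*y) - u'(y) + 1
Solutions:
 u(y) = C1 + y^4/4 + y^3/3 + sqrt(3)*y^2/2 + sqrt(3)*y*log(k*y) + y*(1 - sqrt(3))


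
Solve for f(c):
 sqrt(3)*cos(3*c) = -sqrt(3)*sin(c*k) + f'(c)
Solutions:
 f(c) = C1 + sqrt(3)*sin(3*c)/3 - sqrt(3)*cos(c*k)/k


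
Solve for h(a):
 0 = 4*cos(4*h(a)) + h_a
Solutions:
 h(a) = -asin((C1 + exp(32*a))/(C1 - exp(32*a)))/4 + pi/4
 h(a) = asin((C1 + exp(32*a))/(C1 - exp(32*a)))/4


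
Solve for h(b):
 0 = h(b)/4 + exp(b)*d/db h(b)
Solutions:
 h(b) = C1*exp(exp(-b)/4)


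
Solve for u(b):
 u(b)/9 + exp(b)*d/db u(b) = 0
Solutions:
 u(b) = C1*exp(exp(-b)/9)


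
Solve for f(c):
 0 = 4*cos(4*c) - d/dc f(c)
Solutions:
 f(c) = C1 + sin(4*c)


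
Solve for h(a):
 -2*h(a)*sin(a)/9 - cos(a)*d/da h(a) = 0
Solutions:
 h(a) = C1*cos(a)^(2/9)


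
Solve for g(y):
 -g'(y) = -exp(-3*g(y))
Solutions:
 g(y) = log(C1 + 3*y)/3
 g(y) = log((-3^(1/3) - 3^(5/6)*I)*(C1 + y)^(1/3)/2)
 g(y) = log((-3^(1/3) + 3^(5/6)*I)*(C1 + y)^(1/3)/2)


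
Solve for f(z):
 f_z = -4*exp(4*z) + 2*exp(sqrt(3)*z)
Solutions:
 f(z) = C1 - exp(4*z) + 2*sqrt(3)*exp(sqrt(3)*z)/3


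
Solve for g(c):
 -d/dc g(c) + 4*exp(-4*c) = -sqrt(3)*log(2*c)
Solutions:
 g(c) = C1 + sqrt(3)*c*log(c) + sqrt(3)*c*(-1 + log(2)) - exp(-4*c)


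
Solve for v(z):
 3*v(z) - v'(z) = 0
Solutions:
 v(z) = C1*exp(3*z)


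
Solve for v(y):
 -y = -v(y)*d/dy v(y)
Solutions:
 v(y) = -sqrt(C1 + y^2)
 v(y) = sqrt(C1 + y^2)


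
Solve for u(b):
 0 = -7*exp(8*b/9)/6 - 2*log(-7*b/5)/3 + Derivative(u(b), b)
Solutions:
 u(b) = C1 + 2*b*log(-b)/3 + 2*b*(-log(5) - 1 + log(7))/3 + 21*exp(8*b/9)/16


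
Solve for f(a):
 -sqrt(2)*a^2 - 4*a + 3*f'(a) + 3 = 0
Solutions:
 f(a) = C1 + sqrt(2)*a^3/9 + 2*a^2/3 - a


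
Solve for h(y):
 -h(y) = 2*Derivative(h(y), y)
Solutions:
 h(y) = C1*exp(-y/2)


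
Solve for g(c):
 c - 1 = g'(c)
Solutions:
 g(c) = C1 + c^2/2 - c


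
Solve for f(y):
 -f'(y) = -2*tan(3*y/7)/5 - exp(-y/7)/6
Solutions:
 f(y) = C1 + 7*log(tan(3*y/7)^2 + 1)/15 - 7*exp(-y/7)/6


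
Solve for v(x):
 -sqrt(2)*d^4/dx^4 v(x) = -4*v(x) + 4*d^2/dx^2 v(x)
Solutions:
 v(x) = C1*exp(-2^(1/4)*x*sqrt(-1 + sqrt(1 + sqrt(2)))) + C2*exp(2^(1/4)*x*sqrt(-1 + sqrt(1 + sqrt(2)))) + C3*sin(2^(1/4)*x*sqrt(1 + sqrt(1 + sqrt(2)))) + C4*cosh(2^(1/4)*x*sqrt(-sqrt(1 + sqrt(2)) - 1))


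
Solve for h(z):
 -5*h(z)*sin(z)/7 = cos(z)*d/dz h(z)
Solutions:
 h(z) = C1*cos(z)^(5/7)


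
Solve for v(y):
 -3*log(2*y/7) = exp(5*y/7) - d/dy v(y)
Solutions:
 v(y) = C1 + 3*y*log(y) + 3*y*(-log(7) - 1 + log(2)) + 7*exp(5*y/7)/5


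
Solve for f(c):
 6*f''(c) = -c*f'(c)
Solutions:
 f(c) = C1 + C2*erf(sqrt(3)*c/6)


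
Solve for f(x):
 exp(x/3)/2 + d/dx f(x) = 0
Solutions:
 f(x) = C1 - 3*exp(x/3)/2


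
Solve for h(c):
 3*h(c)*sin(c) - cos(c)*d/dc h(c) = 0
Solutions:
 h(c) = C1/cos(c)^3


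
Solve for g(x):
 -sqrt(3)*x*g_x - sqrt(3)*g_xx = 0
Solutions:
 g(x) = C1 + C2*erf(sqrt(2)*x/2)


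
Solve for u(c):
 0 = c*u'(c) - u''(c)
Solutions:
 u(c) = C1 + C2*erfi(sqrt(2)*c/2)


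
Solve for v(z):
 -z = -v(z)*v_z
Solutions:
 v(z) = -sqrt(C1 + z^2)
 v(z) = sqrt(C1 + z^2)


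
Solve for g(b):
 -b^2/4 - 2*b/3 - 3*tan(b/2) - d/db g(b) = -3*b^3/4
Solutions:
 g(b) = C1 + 3*b^4/16 - b^3/12 - b^2/3 + 6*log(cos(b/2))


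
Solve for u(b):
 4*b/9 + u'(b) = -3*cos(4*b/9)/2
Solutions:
 u(b) = C1 - 2*b^2/9 - 27*sin(4*b/9)/8


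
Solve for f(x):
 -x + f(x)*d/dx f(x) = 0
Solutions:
 f(x) = -sqrt(C1 + x^2)
 f(x) = sqrt(C1 + x^2)


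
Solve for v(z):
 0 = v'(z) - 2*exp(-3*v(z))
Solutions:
 v(z) = log(C1 + 6*z)/3
 v(z) = log((-3^(1/3) - 3^(5/6)*I)*(C1 + 2*z)^(1/3)/2)
 v(z) = log((-3^(1/3) + 3^(5/6)*I)*(C1 + 2*z)^(1/3)/2)


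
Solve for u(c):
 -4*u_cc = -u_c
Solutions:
 u(c) = C1 + C2*exp(c/4)


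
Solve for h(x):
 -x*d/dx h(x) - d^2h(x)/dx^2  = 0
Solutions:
 h(x) = C1 + C2*erf(sqrt(2)*x/2)


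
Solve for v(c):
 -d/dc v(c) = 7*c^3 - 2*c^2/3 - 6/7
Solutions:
 v(c) = C1 - 7*c^4/4 + 2*c^3/9 + 6*c/7


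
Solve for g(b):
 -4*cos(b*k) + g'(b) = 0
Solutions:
 g(b) = C1 + 4*sin(b*k)/k


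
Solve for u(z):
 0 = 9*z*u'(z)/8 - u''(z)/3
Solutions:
 u(z) = C1 + C2*erfi(3*sqrt(3)*z/4)


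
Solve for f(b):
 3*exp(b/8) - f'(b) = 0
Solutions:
 f(b) = C1 + 24*exp(b/8)


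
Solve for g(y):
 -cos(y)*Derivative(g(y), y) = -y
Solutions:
 g(y) = C1 + Integral(y/cos(y), y)


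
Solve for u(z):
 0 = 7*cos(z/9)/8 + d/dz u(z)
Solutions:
 u(z) = C1 - 63*sin(z/9)/8


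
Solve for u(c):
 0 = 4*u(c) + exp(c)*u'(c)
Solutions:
 u(c) = C1*exp(4*exp(-c))


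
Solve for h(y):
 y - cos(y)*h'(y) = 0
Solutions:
 h(y) = C1 + Integral(y/cos(y), y)


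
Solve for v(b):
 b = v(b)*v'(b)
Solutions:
 v(b) = -sqrt(C1 + b^2)
 v(b) = sqrt(C1 + b^2)


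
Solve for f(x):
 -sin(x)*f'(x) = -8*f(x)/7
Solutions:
 f(x) = C1*(cos(x) - 1)^(4/7)/(cos(x) + 1)^(4/7)


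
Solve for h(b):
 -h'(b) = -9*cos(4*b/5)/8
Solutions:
 h(b) = C1 + 45*sin(4*b/5)/32


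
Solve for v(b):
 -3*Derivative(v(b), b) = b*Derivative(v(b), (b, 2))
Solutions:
 v(b) = C1 + C2/b^2


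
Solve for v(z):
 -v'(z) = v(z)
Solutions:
 v(z) = C1*exp(-z)


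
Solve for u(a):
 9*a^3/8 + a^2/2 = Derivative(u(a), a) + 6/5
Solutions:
 u(a) = C1 + 9*a^4/32 + a^3/6 - 6*a/5


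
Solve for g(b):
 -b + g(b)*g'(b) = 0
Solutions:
 g(b) = -sqrt(C1 + b^2)
 g(b) = sqrt(C1 + b^2)


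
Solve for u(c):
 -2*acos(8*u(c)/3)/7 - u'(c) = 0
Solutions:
 Integral(1/acos(8*_y/3), (_y, u(c))) = C1 - 2*c/7


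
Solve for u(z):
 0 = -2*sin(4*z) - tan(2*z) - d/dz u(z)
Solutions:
 u(z) = C1 + log(cos(2*z))/2 + cos(4*z)/2


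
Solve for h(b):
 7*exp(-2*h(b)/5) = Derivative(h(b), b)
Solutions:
 h(b) = 5*log(-sqrt(C1 + 7*b)) - 5*log(5) + 5*log(10)/2
 h(b) = 5*log(C1 + 7*b)/2 - 5*log(5) + 5*log(10)/2


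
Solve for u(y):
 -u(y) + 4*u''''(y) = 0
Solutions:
 u(y) = C1*exp(-sqrt(2)*y/2) + C2*exp(sqrt(2)*y/2) + C3*sin(sqrt(2)*y/2) + C4*cos(sqrt(2)*y/2)


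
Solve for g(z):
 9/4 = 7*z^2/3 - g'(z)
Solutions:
 g(z) = C1 + 7*z^3/9 - 9*z/4


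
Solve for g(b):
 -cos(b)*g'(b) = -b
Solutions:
 g(b) = C1 + Integral(b/cos(b), b)


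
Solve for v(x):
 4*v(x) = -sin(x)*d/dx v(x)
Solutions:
 v(x) = C1*(cos(x)^2 + 2*cos(x) + 1)/(cos(x)^2 - 2*cos(x) + 1)


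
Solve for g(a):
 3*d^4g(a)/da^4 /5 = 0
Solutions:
 g(a) = C1 + C2*a + C3*a^2 + C4*a^3


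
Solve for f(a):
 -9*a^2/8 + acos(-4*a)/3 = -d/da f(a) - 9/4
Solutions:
 f(a) = C1 + 3*a^3/8 - a*acos(-4*a)/3 - 9*a/4 - sqrt(1 - 16*a^2)/12


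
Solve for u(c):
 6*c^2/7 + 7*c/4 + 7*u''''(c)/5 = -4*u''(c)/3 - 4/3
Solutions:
 u(c) = C1 + C2*c + C3*sin(2*sqrt(105)*c/21) + C4*cos(2*sqrt(105)*c/21) - 3*c^4/56 - 7*c^3/32 + 7*c^2/40


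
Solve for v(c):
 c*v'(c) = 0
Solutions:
 v(c) = C1


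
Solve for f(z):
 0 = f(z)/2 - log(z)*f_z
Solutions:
 f(z) = C1*exp(li(z)/2)


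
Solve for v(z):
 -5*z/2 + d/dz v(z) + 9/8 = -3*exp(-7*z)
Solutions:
 v(z) = C1 + 5*z^2/4 - 9*z/8 + 3*exp(-7*z)/7
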